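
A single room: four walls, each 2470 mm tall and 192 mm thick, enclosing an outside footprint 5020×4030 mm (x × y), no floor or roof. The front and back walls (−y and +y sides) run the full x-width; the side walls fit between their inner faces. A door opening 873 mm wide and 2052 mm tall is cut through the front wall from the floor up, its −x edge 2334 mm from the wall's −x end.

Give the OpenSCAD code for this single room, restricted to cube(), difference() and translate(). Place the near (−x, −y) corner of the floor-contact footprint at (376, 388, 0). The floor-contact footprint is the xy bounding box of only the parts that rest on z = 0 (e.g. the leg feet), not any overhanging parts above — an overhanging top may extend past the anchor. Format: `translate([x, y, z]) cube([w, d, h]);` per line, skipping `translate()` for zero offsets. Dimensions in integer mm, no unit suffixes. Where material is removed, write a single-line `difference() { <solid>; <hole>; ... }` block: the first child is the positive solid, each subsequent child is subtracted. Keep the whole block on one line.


difference() { translate([376, 388, 0]) cube([5020, 192, 2470]); translate([2710, 388, 0]) cube([873, 192, 2052]); }
translate([376, 4226, 0]) cube([5020, 192, 2470]);
translate([376, 580, 0]) cube([192, 3646, 2470]);
translate([5204, 580, 0]) cube([192, 3646, 2470]);


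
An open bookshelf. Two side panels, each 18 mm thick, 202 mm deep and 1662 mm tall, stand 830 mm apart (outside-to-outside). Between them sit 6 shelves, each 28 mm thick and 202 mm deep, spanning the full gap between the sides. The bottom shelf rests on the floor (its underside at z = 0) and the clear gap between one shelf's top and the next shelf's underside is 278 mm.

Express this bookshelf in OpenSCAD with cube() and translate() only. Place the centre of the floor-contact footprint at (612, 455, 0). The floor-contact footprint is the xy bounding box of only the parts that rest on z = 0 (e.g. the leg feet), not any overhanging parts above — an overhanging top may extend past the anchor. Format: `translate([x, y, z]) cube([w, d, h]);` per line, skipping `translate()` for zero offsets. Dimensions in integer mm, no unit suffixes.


translate([197, 354, 0]) cube([18, 202, 1662]);
translate([1009, 354, 0]) cube([18, 202, 1662]);
translate([215, 354, 0]) cube([794, 202, 28]);
translate([215, 354, 306]) cube([794, 202, 28]);
translate([215, 354, 612]) cube([794, 202, 28]);
translate([215, 354, 918]) cube([794, 202, 28]);
translate([215, 354, 1224]) cube([794, 202, 28]);
translate([215, 354, 1530]) cube([794, 202, 28]);


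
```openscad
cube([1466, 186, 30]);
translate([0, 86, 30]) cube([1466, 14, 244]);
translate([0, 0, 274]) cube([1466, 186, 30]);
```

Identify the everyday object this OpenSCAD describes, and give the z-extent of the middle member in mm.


An I-beam. The web height is 244 mm.

Two wide flanges with a thin centred web — an I-beam. Overall 304 mm minus two 30 mm flanges gives a web of 304 − 2·30 = 244 mm.


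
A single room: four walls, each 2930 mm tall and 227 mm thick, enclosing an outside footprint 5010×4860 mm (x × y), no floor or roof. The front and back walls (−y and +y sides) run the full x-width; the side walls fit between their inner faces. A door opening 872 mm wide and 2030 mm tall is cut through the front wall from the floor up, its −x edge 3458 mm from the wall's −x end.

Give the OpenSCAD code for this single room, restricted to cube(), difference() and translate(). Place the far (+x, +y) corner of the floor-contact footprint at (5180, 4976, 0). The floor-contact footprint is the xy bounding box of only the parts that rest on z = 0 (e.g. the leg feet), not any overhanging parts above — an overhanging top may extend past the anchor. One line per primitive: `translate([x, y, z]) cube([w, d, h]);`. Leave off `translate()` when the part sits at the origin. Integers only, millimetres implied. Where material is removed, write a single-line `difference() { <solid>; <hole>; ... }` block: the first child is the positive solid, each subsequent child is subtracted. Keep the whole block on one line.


difference() { translate([170, 116, 0]) cube([5010, 227, 2930]); translate([3628, 116, 0]) cube([872, 227, 2030]); }
translate([170, 4749, 0]) cube([5010, 227, 2930]);
translate([170, 343, 0]) cube([227, 4406, 2930]);
translate([4953, 343, 0]) cube([227, 4406, 2930]);


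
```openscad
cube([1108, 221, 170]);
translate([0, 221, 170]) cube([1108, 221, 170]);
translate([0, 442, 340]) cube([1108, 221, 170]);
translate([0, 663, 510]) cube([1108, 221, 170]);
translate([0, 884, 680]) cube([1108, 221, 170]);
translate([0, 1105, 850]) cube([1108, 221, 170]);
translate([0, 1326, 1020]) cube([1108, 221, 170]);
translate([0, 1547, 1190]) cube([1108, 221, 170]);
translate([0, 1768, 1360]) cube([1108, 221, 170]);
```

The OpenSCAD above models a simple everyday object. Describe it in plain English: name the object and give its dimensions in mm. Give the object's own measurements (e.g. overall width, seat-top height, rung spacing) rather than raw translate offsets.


A straight staircase of 9 solid steps. Each step is 1108 mm wide (x), 221 mm deep (y, the going) and 170 mm tall (the rise). The first step rests on the floor; each subsequent step sits one going further in +y and one rise higher in +z, directly behind and above the previous step with no overlap.


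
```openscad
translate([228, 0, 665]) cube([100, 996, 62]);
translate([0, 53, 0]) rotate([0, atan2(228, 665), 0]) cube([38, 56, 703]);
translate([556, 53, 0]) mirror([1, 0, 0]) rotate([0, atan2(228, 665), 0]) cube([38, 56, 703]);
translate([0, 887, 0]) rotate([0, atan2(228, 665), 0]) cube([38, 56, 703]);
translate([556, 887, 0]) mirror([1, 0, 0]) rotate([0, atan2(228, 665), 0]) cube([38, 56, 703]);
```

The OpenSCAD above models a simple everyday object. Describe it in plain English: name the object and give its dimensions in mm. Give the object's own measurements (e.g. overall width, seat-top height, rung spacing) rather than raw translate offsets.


A sawhorse. A 100×996×62 mm beam (x, y, z) sits on two A-frame leg pairs. Each pair is two raked legs of 38×56 mm section (56 mm along y) splaying symmetrically in x. Each leg rises 665 mm vertically over 228 mm of horizontal reach and is 703 mm long along its own axis. Every leg's outer bottom edge rests on the floor and its outer top edge meets a bottom edge of the beam — the left legs (tilting toward +x) meet the beam's −x bottom edge, the right legs (their mirror images, tilting toward −x) meet its +x bottom edge — so the leg tops tuck under the beam, the beam's underside is 665 mm above the floor, and the feet are 556 mm apart outside-to-outside with the beam centred between them. The two leg pairs are set in 53 mm from either end of the beam.


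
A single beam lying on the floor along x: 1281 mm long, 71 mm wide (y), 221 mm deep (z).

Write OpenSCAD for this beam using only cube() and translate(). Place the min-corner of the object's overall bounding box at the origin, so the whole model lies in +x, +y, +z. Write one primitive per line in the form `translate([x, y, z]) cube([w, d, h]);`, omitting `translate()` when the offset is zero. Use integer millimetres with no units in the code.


cube([1281, 71, 221]);


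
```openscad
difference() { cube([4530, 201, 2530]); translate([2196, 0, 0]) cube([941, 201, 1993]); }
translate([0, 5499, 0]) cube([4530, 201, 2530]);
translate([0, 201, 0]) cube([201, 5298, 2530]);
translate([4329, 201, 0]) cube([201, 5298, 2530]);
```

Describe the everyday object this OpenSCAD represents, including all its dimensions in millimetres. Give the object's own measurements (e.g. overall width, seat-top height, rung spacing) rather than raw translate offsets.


A single room: four walls, each 2530 mm tall and 201 mm thick, enclosing an outside footprint 4530×5700 mm (x × y), no floor or roof. The front and back walls (−y and +y sides) run the full x-width; the side walls fit between their inner faces. A door opening 941 mm wide and 1993 mm tall is cut through the front wall from the floor up, its −x edge 2196 mm from the wall's −x end.


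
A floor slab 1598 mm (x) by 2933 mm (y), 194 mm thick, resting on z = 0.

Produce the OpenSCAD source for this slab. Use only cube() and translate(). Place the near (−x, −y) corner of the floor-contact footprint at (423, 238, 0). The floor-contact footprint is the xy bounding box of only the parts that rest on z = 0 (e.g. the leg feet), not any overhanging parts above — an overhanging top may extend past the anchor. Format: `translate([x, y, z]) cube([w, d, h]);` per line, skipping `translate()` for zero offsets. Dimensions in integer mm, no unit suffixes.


translate([423, 238, 0]) cube([1598, 2933, 194]);


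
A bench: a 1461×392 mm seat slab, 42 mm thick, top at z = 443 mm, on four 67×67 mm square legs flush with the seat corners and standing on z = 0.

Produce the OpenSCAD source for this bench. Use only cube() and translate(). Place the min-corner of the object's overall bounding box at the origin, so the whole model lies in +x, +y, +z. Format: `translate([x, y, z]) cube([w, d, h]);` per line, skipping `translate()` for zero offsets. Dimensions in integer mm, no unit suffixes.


translate([0, 0, 401]) cube([1461, 392, 42]);
cube([67, 67, 401]);
translate([0, 325, 0]) cube([67, 67, 401]);
translate([1394, 0, 0]) cube([67, 67, 401]);
translate([1394, 325, 0]) cube([67, 67, 401]);


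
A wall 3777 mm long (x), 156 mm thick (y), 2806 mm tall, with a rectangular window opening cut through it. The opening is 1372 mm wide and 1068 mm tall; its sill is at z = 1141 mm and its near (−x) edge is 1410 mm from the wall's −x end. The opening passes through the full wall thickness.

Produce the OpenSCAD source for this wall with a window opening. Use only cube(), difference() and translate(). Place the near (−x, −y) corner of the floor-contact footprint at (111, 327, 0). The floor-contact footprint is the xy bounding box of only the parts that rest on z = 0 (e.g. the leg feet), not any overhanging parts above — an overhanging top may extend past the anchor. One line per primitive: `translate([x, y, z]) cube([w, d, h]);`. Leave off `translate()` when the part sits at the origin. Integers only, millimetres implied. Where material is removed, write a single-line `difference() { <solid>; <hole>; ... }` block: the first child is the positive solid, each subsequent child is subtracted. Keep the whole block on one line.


difference() { translate([111, 327, 0]) cube([3777, 156, 2806]); translate([1521, 327, 1141]) cube([1372, 156, 1068]); }


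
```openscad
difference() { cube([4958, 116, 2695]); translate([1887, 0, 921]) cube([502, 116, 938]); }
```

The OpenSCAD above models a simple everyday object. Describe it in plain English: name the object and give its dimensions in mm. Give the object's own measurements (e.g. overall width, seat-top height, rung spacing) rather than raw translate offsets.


A wall 4958 mm long (x), 116 mm thick (y), 2695 mm tall, with a rectangular window opening cut through it. The opening is 502 mm wide and 938 mm tall; its sill is at z = 921 mm and its near (−x) edge is 1887 mm from the wall's −x end. The opening passes through the full wall thickness.


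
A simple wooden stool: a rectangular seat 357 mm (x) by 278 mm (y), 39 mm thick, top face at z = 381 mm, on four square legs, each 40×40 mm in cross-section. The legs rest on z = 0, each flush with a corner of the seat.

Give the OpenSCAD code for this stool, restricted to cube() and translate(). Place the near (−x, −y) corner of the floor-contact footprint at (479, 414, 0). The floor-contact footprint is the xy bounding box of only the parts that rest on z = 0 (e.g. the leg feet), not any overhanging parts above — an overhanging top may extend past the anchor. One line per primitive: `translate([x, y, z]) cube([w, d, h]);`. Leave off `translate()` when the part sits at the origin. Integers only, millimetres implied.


translate([479, 414, 342]) cube([357, 278, 39]);
translate([479, 414, 0]) cube([40, 40, 342]);
translate([796, 414, 0]) cube([40, 40, 342]);
translate([479, 652, 0]) cube([40, 40, 342]);
translate([796, 652, 0]) cube([40, 40, 342]);


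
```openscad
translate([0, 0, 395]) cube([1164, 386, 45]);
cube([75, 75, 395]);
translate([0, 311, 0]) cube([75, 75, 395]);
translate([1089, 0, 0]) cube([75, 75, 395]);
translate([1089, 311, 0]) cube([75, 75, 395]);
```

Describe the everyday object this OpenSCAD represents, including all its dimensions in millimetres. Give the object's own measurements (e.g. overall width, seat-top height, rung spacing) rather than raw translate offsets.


A long wooden bench with a 1164 mm (x) × 386 mm (y) seat, 45 mm thick, its top surface 440 mm above the floor. Four 75 mm square legs at the seat corners, flush with the edges, run from z = 0 to the seat underside.


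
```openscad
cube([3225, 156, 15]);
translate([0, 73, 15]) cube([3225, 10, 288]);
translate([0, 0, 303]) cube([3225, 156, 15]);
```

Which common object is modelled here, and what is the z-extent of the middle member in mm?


An I-beam. The web height is 288 mm.

Two wide flanges with a thin centred web — an I-beam. Overall 318 mm minus two 15 mm flanges gives a web of 318 − 2·15 = 288 mm.


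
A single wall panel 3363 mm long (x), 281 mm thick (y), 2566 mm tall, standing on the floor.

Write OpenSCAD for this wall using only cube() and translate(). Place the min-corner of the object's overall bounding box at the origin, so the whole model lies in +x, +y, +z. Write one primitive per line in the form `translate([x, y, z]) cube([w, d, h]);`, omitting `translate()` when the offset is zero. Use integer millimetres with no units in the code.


cube([3363, 281, 2566]);


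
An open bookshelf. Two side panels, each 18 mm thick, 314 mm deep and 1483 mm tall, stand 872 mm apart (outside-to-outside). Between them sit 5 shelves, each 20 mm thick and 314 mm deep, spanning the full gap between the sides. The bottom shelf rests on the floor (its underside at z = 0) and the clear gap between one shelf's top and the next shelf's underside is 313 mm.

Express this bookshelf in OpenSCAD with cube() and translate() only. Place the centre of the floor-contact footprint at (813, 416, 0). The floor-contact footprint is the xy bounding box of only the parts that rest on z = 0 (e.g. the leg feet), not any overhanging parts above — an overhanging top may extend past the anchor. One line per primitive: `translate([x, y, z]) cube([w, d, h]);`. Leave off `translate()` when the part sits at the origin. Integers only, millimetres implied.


translate([377, 259, 0]) cube([18, 314, 1483]);
translate([1231, 259, 0]) cube([18, 314, 1483]);
translate([395, 259, 0]) cube([836, 314, 20]);
translate([395, 259, 333]) cube([836, 314, 20]);
translate([395, 259, 666]) cube([836, 314, 20]);
translate([395, 259, 999]) cube([836, 314, 20]);
translate([395, 259, 1332]) cube([836, 314, 20]);


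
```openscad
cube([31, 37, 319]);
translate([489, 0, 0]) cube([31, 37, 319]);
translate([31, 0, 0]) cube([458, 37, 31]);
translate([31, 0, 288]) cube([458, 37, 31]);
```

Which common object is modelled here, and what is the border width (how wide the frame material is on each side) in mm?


A picture frame. The border width is 31 mm.

Four thin pieces enclosing a rectangular opening — a picture frame. The two full-height stiles are 319 mm tall; the top rail sits at z = 288 and is 31 mm tall, so the border above the opening is 319 − 288 = 31 mm, matching the stile x-width.


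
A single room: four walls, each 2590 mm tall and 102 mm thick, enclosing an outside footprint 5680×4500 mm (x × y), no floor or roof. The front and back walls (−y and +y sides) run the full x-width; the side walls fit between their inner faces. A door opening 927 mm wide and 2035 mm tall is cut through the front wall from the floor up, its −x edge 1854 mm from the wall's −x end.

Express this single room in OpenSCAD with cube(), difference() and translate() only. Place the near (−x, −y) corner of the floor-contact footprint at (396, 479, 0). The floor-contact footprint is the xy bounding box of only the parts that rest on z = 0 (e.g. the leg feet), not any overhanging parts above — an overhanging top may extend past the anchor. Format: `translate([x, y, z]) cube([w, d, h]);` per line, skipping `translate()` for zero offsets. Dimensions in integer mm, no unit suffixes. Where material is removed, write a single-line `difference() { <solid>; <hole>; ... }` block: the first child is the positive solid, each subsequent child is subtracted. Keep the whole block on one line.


difference() { translate([396, 479, 0]) cube([5680, 102, 2590]); translate([2250, 479, 0]) cube([927, 102, 2035]); }
translate([396, 4877, 0]) cube([5680, 102, 2590]);
translate([396, 581, 0]) cube([102, 4296, 2590]);
translate([5974, 581, 0]) cube([102, 4296, 2590]);


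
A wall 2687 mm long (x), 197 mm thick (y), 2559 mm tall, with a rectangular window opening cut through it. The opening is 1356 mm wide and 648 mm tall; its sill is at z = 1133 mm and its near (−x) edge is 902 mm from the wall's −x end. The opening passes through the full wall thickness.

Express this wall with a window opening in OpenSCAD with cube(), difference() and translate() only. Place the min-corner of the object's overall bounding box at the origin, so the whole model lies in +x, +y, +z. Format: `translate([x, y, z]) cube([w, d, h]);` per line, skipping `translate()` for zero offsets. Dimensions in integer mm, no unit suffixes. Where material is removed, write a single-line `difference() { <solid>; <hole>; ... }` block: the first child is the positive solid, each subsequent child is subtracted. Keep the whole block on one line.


difference() { cube([2687, 197, 2559]); translate([902, 0, 1133]) cube([1356, 197, 648]); }


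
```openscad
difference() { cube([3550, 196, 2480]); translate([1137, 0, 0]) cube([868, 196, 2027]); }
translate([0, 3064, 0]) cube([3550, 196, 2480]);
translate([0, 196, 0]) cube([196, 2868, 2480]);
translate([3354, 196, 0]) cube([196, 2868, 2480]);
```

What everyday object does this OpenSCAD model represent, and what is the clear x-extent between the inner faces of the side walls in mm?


A single room. The interior width is 3158 mm.

Four walls enclosing a rectangle with a door in the front wall — a room. Outside width 3550 minus two 196 mm walls gives 3158 mm.


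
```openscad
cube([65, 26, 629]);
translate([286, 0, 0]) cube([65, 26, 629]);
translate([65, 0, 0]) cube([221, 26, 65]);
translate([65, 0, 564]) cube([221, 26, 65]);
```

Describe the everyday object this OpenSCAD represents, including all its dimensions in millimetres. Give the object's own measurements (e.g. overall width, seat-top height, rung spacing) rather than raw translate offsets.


A rectangular picture frame lying in the x–z plane (depth along y). The opening is 221 mm wide (x) by 499 mm tall (z), surrounded by a border 65 mm wide on all four sides. The frame is 26 mm deep and is made of two full-height vertical stiles with two horizontal rails fitted between them.


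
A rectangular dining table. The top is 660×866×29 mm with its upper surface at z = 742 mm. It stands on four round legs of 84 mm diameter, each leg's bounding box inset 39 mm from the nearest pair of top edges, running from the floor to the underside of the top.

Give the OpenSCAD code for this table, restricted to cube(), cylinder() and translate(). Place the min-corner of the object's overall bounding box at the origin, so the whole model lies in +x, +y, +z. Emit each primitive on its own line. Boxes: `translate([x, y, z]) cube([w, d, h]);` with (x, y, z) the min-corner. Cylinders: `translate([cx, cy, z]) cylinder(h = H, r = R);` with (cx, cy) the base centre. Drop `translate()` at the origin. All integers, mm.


translate([0, 0, 713]) cube([660, 866, 29]);
translate([81, 81, 0]) cylinder(h = 713, r = 42);
translate([579, 81, 0]) cylinder(h = 713, r = 42);
translate([81, 785, 0]) cylinder(h = 713, r = 42);
translate([579, 785, 0]) cylinder(h = 713, r = 42);


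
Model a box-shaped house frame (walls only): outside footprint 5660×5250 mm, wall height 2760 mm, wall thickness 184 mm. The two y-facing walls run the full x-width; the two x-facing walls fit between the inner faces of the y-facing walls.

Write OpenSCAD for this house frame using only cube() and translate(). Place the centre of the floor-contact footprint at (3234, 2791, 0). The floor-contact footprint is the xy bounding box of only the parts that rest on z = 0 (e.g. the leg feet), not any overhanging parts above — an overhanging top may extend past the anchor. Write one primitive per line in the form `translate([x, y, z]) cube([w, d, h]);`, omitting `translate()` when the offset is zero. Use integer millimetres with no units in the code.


translate([404, 166, 0]) cube([5660, 184, 2760]);
translate([404, 5232, 0]) cube([5660, 184, 2760]);
translate([404, 350, 0]) cube([184, 4882, 2760]);
translate([5880, 350, 0]) cube([184, 4882, 2760]);


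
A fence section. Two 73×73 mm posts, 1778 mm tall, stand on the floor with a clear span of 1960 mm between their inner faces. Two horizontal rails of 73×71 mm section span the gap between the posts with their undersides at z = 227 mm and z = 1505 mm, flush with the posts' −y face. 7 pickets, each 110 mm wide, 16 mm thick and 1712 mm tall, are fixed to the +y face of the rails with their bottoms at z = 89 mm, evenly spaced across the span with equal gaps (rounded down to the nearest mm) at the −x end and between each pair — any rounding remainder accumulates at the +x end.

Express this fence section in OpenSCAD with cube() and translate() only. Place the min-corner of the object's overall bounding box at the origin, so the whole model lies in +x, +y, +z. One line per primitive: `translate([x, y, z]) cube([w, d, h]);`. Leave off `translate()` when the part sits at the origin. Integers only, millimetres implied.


cube([73, 73, 1778]);
translate([2033, 0, 0]) cube([73, 73, 1778]);
translate([73, 0, 227]) cube([1960, 73, 71]);
translate([73, 0, 1505]) cube([1960, 73, 71]);
translate([221, 73, 89]) cube([110, 16, 1712]);
translate([479, 73, 89]) cube([110, 16, 1712]);
translate([737, 73, 89]) cube([110, 16, 1712]);
translate([995, 73, 89]) cube([110, 16, 1712]);
translate([1253, 73, 89]) cube([110, 16, 1712]);
translate([1511, 73, 89]) cube([110, 16, 1712]);
translate([1769, 73, 89]) cube([110, 16, 1712]);


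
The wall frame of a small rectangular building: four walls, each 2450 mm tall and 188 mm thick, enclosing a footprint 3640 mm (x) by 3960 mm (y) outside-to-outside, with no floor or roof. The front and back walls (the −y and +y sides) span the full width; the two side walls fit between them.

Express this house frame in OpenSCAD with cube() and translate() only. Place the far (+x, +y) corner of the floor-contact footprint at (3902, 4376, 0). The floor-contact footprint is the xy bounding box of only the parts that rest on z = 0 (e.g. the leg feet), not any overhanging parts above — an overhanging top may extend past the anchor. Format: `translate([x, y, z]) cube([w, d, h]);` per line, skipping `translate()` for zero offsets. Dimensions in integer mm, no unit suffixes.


translate([262, 416, 0]) cube([3640, 188, 2450]);
translate([262, 4188, 0]) cube([3640, 188, 2450]);
translate([262, 604, 0]) cube([188, 3584, 2450]);
translate([3714, 604, 0]) cube([188, 3584, 2450]);


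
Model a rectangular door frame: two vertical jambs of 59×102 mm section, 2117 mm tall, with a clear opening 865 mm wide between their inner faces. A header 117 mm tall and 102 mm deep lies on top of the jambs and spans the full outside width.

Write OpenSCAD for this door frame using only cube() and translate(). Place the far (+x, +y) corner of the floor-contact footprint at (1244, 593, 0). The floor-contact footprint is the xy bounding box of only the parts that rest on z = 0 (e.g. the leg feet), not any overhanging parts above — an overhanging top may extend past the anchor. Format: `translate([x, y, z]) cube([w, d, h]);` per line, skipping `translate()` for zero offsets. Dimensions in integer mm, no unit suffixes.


translate([261, 491, 0]) cube([59, 102, 2117]);
translate([1185, 491, 0]) cube([59, 102, 2117]);
translate([261, 491, 2117]) cube([983, 102, 117]);


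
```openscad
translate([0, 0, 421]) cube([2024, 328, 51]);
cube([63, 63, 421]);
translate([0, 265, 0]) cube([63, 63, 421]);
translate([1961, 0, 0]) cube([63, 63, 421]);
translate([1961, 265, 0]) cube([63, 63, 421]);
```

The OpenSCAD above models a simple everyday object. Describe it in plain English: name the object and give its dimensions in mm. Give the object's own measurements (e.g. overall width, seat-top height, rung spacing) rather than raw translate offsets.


A long wooden bench with a 2024 mm (x) × 328 mm (y) seat, 51 mm thick, its top surface 472 mm above the floor. Four 63 mm square legs at the seat corners, flush with the edges, run from z = 0 to the seat underside.


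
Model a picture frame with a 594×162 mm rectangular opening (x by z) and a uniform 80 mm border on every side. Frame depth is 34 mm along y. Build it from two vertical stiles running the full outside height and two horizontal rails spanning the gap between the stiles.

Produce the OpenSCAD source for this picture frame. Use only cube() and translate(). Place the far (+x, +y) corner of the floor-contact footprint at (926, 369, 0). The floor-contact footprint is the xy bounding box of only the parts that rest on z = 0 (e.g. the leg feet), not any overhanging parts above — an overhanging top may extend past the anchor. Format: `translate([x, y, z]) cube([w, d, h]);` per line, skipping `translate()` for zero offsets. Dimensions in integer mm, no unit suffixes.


translate([172, 335, 0]) cube([80, 34, 322]);
translate([846, 335, 0]) cube([80, 34, 322]);
translate([252, 335, 0]) cube([594, 34, 80]);
translate([252, 335, 242]) cube([594, 34, 80]);


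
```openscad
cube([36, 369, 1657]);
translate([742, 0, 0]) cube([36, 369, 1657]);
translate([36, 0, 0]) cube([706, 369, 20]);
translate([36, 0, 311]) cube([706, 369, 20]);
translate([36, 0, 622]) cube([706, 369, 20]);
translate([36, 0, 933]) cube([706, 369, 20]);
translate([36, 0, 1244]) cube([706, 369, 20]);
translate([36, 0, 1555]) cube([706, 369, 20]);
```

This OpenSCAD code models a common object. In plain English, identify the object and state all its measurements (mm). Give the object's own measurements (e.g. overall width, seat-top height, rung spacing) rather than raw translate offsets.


An open bookshelf. Two side panels, each 36 mm thick, 369 mm deep and 1657 mm tall, stand 778 mm apart (outside-to-outside). Between them sit 6 shelves, each 20 mm thick and 369 mm deep, spanning the full gap between the sides. The bottom shelf rests on the floor (its underside at z = 0) and the clear gap between one shelf's top and the next shelf's underside is 291 mm.


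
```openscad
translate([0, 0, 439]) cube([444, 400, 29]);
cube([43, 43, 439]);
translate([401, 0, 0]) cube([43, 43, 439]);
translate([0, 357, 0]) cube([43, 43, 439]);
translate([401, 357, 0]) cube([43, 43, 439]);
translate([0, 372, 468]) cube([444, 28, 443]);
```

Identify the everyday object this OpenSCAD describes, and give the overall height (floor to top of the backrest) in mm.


A chair. The overall height is 911 mm.

A slab on four corner posts with a tall panel at the back — a chair. The seat slab sits at z = 439 with thickness 29, and the 443 mm backrest starts at the seat top, so the overall height is 439 + 29 + 443 = 911 mm.


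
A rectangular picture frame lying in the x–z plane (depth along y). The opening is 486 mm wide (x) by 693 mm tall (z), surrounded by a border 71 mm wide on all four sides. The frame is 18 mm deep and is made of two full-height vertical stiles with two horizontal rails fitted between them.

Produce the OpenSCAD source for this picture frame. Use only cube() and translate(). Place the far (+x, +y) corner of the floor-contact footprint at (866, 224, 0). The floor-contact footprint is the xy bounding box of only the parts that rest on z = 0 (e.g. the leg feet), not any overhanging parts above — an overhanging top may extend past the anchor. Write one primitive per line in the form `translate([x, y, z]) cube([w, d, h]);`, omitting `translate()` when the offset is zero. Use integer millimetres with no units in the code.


translate([238, 206, 0]) cube([71, 18, 835]);
translate([795, 206, 0]) cube([71, 18, 835]);
translate([309, 206, 0]) cube([486, 18, 71]);
translate([309, 206, 764]) cube([486, 18, 71]);


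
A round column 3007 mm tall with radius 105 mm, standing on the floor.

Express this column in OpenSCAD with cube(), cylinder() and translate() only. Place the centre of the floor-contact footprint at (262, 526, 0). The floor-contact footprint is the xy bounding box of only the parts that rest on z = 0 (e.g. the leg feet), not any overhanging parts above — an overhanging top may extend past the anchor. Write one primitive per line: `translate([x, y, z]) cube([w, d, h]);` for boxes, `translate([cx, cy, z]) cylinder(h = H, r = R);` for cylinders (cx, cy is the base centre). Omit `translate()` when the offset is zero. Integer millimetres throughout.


translate([262, 526, 0]) cylinder(h = 3007, r = 105);


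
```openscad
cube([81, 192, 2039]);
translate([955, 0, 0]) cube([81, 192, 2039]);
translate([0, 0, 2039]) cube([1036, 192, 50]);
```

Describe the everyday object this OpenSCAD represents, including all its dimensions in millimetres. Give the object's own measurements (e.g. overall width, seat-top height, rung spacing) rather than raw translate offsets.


A door frame. The clear opening is 874 mm wide and 2039 mm high. Two 81 mm wide jambs, 192 mm deep, stand either side of the opening from the floor to the top of the opening. A 50 mm thick head sits across the top of both jambs, spanning the full outside width of the frame.


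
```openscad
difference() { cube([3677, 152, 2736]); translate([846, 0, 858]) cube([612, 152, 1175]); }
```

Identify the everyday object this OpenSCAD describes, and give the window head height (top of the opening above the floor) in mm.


A wall with a window opening. The window head height is 2033 mm.

A wall with a rectangular opening subtracted — a window. Sill at z = 858, opening 1175 mm tall, so the head is at 858 + 1175 = 2033 mm.


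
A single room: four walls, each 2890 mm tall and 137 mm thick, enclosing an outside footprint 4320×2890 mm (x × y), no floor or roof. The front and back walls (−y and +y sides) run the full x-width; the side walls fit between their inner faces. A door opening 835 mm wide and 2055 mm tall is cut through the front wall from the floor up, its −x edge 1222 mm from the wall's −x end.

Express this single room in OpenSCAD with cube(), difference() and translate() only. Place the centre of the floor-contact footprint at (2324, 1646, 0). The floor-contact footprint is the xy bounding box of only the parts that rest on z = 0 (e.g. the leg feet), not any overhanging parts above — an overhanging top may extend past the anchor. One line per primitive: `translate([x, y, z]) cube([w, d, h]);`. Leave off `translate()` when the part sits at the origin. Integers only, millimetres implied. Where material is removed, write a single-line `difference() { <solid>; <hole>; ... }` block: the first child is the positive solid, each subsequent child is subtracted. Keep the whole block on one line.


difference() { translate([164, 201, 0]) cube([4320, 137, 2890]); translate([1386, 201, 0]) cube([835, 137, 2055]); }
translate([164, 2954, 0]) cube([4320, 137, 2890]);
translate([164, 338, 0]) cube([137, 2616, 2890]);
translate([4347, 338, 0]) cube([137, 2616, 2890]);


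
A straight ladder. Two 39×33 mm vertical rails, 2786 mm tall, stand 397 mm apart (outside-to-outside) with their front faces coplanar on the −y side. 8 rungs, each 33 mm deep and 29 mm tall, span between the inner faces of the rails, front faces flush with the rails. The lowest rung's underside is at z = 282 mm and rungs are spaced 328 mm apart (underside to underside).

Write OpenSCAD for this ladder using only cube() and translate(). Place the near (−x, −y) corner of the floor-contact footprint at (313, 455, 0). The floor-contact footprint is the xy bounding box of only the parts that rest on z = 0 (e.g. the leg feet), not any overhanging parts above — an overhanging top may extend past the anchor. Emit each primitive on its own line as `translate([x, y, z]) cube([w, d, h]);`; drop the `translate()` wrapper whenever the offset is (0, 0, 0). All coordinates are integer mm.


translate([313, 455, 0]) cube([39, 33, 2786]);
translate([671, 455, 0]) cube([39, 33, 2786]);
translate([352, 455, 282]) cube([319, 33, 29]);
translate([352, 455, 610]) cube([319, 33, 29]);
translate([352, 455, 938]) cube([319, 33, 29]);
translate([352, 455, 1266]) cube([319, 33, 29]);
translate([352, 455, 1594]) cube([319, 33, 29]);
translate([352, 455, 1922]) cube([319, 33, 29]);
translate([352, 455, 2250]) cube([319, 33, 29]);
translate([352, 455, 2578]) cube([319, 33, 29]);


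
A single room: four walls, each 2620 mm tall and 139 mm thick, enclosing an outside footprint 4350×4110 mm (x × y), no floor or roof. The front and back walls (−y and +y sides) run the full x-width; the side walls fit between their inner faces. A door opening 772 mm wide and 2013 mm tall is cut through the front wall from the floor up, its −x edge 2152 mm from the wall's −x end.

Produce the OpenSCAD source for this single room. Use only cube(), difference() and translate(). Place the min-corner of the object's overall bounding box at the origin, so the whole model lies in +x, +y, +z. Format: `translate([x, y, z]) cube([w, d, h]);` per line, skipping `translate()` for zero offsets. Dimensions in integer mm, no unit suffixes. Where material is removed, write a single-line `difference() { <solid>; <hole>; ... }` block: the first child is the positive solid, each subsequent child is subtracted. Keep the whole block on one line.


difference() { cube([4350, 139, 2620]); translate([2152, 0, 0]) cube([772, 139, 2013]); }
translate([0, 3971, 0]) cube([4350, 139, 2620]);
translate([0, 139, 0]) cube([139, 3832, 2620]);
translate([4211, 139, 0]) cube([139, 3832, 2620]);


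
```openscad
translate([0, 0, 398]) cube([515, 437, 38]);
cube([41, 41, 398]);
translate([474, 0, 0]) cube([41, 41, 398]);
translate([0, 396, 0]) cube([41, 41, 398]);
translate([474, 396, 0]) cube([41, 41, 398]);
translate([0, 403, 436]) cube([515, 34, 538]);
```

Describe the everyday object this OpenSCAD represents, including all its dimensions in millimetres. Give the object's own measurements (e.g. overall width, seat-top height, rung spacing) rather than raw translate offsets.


A chair. The seat is a 515×437×38 mm slab with its top at z = 436 mm, on four 41×41 mm corner legs (flush with the seat edges, standing on z = 0). A flat backrest 34 mm thick, 538 mm tall, spans the full seat width and rises from the seat top along its +y edge, rear face flush with the rear of the seat.


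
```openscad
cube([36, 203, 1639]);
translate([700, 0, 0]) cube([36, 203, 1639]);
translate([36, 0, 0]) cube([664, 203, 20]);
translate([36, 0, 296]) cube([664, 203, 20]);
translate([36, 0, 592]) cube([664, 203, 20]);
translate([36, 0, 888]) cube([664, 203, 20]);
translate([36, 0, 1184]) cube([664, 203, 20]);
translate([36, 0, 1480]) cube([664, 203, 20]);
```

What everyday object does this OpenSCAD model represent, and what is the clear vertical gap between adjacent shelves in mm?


A bookshelf. The clear shelf gap is 276 mm.

Two tall side panels with 6 horizontal boards between them — a bookshelf. The first two shelf undersides are at z = 0 and z = 296; with shelf thickness 20, the clear gap is 296 − 0 − 20 = 276 mm.


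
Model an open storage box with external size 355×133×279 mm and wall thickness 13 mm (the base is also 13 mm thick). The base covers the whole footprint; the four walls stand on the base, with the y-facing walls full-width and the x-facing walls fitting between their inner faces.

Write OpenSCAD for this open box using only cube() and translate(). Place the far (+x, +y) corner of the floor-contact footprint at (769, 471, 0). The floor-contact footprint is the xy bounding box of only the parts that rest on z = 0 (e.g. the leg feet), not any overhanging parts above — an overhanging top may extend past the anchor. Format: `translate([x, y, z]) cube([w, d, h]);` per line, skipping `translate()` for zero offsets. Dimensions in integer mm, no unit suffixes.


translate([414, 338, 0]) cube([355, 133, 13]);
translate([414, 338, 13]) cube([355, 13, 266]);
translate([414, 458, 13]) cube([355, 13, 266]);
translate([414, 351, 13]) cube([13, 107, 266]);
translate([756, 351, 13]) cube([13, 107, 266]);


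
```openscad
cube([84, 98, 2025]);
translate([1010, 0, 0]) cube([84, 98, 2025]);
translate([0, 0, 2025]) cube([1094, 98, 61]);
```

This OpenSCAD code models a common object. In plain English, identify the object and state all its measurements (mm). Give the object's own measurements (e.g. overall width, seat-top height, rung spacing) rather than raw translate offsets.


A door frame. The clear opening is 926 mm wide and 2025 mm high. Two 84 mm wide jambs, 98 mm deep, stand either side of the opening from the floor to the top of the opening. A 61 mm thick head sits across the top of both jambs, spanning the full outside width of the frame.


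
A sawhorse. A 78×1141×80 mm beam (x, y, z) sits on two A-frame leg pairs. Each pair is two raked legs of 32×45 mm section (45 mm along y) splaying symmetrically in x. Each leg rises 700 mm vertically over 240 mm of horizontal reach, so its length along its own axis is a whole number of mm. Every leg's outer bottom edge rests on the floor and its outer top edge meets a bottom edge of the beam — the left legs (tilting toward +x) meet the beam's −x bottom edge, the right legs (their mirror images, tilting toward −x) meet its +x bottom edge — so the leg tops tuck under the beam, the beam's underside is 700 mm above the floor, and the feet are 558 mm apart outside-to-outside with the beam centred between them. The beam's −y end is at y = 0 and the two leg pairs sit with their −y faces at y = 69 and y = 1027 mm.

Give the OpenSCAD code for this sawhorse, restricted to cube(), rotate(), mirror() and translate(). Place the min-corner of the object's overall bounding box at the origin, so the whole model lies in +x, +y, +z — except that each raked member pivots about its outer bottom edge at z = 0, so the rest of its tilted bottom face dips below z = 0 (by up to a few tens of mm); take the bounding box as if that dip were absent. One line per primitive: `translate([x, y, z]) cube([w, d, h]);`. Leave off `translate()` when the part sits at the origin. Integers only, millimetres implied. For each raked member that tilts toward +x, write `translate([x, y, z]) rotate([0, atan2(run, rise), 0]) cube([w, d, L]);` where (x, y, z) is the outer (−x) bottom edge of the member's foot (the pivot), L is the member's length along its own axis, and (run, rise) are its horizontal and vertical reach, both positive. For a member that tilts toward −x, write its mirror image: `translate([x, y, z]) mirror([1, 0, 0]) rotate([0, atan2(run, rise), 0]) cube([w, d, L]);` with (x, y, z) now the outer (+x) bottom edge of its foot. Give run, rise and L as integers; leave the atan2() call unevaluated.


translate([240, 0, 700]) cube([78, 1141, 80]);
translate([0, 69, 0]) rotate([0, atan2(240, 700), 0]) cube([32, 45, 740]);
translate([558, 69, 0]) mirror([1, 0, 0]) rotate([0, atan2(240, 700), 0]) cube([32, 45, 740]);
translate([0, 1027, 0]) rotate([0, atan2(240, 700), 0]) cube([32, 45, 740]);
translate([558, 1027, 0]) mirror([1, 0, 0]) rotate([0, atan2(240, 700), 0]) cube([32, 45, 740]);


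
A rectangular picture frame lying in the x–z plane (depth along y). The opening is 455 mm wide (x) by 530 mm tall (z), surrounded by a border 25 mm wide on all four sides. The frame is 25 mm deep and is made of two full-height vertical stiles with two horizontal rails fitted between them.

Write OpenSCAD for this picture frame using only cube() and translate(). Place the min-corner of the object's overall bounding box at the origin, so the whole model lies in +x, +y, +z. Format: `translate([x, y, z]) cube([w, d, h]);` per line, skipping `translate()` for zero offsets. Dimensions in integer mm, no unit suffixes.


cube([25, 25, 580]);
translate([480, 0, 0]) cube([25, 25, 580]);
translate([25, 0, 0]) cube([455, 25, 25]);
translate([25, 0, 555]) cube([455, 25, 25]);
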